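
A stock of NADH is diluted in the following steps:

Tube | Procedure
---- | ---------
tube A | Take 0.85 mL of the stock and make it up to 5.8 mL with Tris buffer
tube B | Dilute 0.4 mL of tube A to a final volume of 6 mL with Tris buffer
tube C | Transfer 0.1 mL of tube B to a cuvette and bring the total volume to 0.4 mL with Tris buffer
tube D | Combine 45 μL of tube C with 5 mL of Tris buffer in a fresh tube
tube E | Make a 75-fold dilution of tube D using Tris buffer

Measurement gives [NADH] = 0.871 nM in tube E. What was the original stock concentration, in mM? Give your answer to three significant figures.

3.00 mM

Step 1: 0.85 mL brought to 5.8 mL → factor 5.8/0.85 = 6.8235
Step 2: 0.4 mL brought to 6 mL → factor 6/0.4 = 15
Step 3: 0.1 mL brought to 0.4 mL → factor 0.4/0.1 = 4
Step 4: 45 μL + 5 mL = 5045 μL total → factor 5045/45 = 112.11
Step 5: 75-fold → factor 75
Overall dilution factor = 6.8235 × 15 × 4 × 112.11 × 75 = 3.4425 × 10^6
Stock = 0.871 nM × 3.4425 × 10^6 = 2.998 × 10^6 nM = 3.00 mM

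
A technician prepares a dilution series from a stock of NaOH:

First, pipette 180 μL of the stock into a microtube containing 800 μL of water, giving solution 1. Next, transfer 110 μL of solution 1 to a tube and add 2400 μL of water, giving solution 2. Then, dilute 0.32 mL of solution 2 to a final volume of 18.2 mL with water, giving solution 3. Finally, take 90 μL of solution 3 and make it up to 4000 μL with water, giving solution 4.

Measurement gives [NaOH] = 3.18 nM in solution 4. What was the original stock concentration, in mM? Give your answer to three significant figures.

Step 1: 180 μL + 800 μL = 980 μL total → factor 980/180 = 5.4444
Step 2: 110 μL + 2400 μL = 2510 μL total → factor 2510/110 = 22.818
Step 3: 0.32 mL brought to 18.2 mL → factor 18.2/0.32 = 56.875
Step 4: 90 μL brought to 4000 μL → factor 4000/90 = 44.444
Overall dilution factor = 5.4444 × 22.818 × 56.875 × 44.444 = 3.1403 × 10^5
Stock = 3.18 nM × 3.1403 × 10^5 = 9.986 × 10^5 nM = 0.999 mM

0.999 mM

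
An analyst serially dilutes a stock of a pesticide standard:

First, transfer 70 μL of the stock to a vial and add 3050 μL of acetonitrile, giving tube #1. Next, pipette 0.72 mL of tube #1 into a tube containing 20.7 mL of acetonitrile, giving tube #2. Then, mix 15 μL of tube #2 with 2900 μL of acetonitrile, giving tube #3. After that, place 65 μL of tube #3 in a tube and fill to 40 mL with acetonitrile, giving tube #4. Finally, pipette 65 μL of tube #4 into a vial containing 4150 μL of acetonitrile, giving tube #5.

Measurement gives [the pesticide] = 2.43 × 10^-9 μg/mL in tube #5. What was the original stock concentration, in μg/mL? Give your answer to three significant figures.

Step 1: 70 μL + 3050 μL = 3120 μL total → factor 3120/70 = 44.571
Step 2: 0.72 mL + 20.7 mL = 21.42 mL total → factor 21.42/0.72 = 29.75
Step 3: 15 μL + 2900 μL = 2915 μL total → factor 2915/15 = 194.33
Step 4: 65 μL brought to 40 mL → factor 40000/65 = 615.38
Step 5: 65 μL + 4150 μL = 4215 μL total → factor 4215/65 = 64.846
Overall dilution factor = 44.571 × 29.75 × 194.33 × 615.38 × 64.846 = 1.0283 × 10^10
Stock = 2.43 × 10^-9 μg/mL × 1.0283 × 10^10 = 25.0 μg/mL

25.0 μg/mL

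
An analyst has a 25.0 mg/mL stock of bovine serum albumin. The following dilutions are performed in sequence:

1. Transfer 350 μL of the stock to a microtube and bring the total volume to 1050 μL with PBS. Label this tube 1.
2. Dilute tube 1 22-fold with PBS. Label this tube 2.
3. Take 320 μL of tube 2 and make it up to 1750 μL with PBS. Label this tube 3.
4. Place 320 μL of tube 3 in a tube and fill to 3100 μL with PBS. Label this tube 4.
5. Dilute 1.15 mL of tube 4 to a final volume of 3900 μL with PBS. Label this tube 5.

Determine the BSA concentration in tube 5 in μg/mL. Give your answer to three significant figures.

2.11 μg/mL

Step 1: 350 μL brought to 1050 μL → factor 1050/350 = 3
Step 2: 22-fold → factor 22
Step 3: 320 μL brought to 1750 μL → factor 1750/320 = 5.4688
Step 4: 320 μL brought to 3100 μL → factor 3100/320 = 9.6875
Step 5: 1.15 mL brought to 3900 μL → factor 3.9/1.15 = 3.3913
Overall dilution factor = 3 × 22 × 5.4688 × 9.6875 × 3.3913 = 11858
Final = 25.0 mg/mL / 11858 = 0.002108 mg/mL = 2.11 μg/mL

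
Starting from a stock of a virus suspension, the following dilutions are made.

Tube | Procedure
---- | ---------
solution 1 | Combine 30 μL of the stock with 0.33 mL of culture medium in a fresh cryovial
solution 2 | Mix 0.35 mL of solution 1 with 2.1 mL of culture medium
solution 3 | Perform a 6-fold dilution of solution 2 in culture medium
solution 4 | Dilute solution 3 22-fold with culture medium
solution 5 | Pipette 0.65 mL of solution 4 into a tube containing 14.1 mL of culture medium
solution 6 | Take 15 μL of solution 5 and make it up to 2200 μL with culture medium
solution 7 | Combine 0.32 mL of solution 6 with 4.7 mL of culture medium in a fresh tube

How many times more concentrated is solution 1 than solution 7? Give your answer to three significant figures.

Step 1: 30 μL + 0.33 mL = 360 μL total → factor 360/30 = 12
Step 2: 0.35 mL + 2.1 mL = 2.45 mL total → factor 2.45/0.35 = 7
Step 3: 6-fold → factor 6
Step 4: 22-fold → factor 22
Step 5: 0.65 mL + 14.1 mL = 14.75 mL total → factor 14.75/0.65 = 22.692
Step 6: 15 μL brought to 2200 μL → factor 2200/15 = 146.67
Step 7: 0.32 mL + 4.7 mL = 5.02 mL total → factor 5.02/0.32 = 15.688
Dilution factor to solution 1 = 12; to solution 7 = 5.7892 × 10^8
[solution 1]/[solution 7] = (factor to solution 7)/(factor to solution 1) = 5.7892 × 10^8/12 = 4.82 × 10^7

4.82 × 10^7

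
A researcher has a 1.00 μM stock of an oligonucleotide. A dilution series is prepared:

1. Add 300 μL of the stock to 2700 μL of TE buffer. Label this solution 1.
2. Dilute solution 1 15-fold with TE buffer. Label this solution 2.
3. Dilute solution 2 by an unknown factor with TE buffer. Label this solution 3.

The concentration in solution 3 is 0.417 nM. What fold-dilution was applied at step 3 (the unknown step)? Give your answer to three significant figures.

16.0-fold

Step 1: 300 μL + 2700 μL = 3000 μL total → factor 3000/300 = 10
Step 2: 15-fold → factor 15
Step 3: unknown factor x
Product of known-step factors = 150
Overall factor = 1.00 μM / (0.417 nM) = 2398.1
x = 2398.1 / 150 = 16.0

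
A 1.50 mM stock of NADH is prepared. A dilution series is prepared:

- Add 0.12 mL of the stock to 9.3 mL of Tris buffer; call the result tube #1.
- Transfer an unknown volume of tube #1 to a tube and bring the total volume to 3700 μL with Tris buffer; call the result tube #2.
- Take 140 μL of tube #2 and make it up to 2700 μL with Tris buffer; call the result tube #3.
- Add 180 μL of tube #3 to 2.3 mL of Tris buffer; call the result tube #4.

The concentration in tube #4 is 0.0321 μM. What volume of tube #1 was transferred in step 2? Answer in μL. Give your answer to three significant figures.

Step 1: 0.12 mL + 9.3 mL = 9.42 mL total → factor 9.42/0.12 = 78.5
Step 2: v brought to 3700 μL → factor = 3700 μL/v
Step 3: 140 μL brought to 2700 μL → factor 2700/140 = 19.286
Step 4: 180 μL + 2.3 mL = 2480 μL total → factor 2480/180 = 13.778
Product of known-step factors = 20859
Overall factor = 1.50 mM / (0.0321 μM) = 46729
Step-2 factor = 46729 / 20859 = 2.2403
v = 3700 μL / 2.2403 = 1.65 × 10^3 μL

1.65 × 10^3 μL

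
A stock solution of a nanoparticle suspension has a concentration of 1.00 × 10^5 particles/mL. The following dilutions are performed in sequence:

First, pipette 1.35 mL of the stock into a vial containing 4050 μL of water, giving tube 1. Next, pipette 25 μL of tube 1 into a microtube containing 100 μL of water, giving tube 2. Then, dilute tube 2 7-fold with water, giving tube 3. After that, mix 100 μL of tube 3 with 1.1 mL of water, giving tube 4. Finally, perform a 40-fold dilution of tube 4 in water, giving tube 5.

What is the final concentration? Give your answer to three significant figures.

Step 1: 1.35 mL + 4050 μL = 5.4 mL total → factor 5.4/1.35 = 4
Step 2: 25 μL + 100 μL = 125 μL total → factor 125/25 = 5
Step 3: 7-fold → factor 7
Step 4: 100 μL + 1.1 mL = 1200 μL total → factor 1200/100 = 12
Step 5: 40-fold → factor 40
Overall dilution factor = 4 × 5 × 7 × 12 × 40 = 67200
Final = 1.00 × 10^5 particles/mL / 67200 = 1.49 particles/mL

1.49 particles/mL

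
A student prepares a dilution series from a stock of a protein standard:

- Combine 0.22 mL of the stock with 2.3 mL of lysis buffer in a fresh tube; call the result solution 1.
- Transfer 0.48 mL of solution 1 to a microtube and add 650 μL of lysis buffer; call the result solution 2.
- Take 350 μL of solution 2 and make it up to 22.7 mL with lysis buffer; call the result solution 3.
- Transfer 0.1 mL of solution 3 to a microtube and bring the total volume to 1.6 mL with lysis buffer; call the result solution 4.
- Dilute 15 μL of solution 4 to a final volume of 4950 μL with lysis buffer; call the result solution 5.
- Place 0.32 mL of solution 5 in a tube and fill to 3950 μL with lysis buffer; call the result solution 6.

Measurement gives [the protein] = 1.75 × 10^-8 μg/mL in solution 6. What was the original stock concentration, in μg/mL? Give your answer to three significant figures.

Step 1: 0.22 mL + 2.3 mL = 2.52 mL total → factor 2.52/0.22 = 11.455
Step 2: 0.48 mL + 650 μL = 1.13 mL total → factor 1.13/0.48 = 2.3542
Step 3: 350 μL brought to 22.7 mL → factor 22700/350 = 64.857
Step 4: 0.1 mL brought to 1.6 mL → factor 1.6/0.1 = 16
Step 5: 15 μL brought to 4950 μL → factor 4950/15 = 330
Step 6: 0.32 mL brought to 3950 μL → factor 3.95/0.32 = 12.344
Overall dilution factor = 11.455 × 2.3542 × 64.857 × 16 × 330 × 12.344 = 1.1399 × 10^8
Stock = 1.75 × 10^-8 μg/mL × 1.1399 × 10^8 = 1.99 μg/mL

1.99 μg/mL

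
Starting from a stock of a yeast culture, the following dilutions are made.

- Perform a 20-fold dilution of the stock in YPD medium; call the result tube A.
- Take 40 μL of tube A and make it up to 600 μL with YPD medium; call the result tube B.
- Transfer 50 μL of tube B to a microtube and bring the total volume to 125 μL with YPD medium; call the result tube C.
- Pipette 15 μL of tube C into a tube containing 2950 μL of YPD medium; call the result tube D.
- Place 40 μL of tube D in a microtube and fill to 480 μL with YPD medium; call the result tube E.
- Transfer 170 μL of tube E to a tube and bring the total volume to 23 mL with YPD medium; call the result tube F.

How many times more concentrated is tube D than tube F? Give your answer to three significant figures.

Step 1: 20-fold → factor 20
Step 2: 40 μL brought to 600 μL → factor 600/40 = 15
Step 3: 50 μL brought to 125 μL → factor 125/50 = 2.5
Step 4: 15 μL + 2950 μL = 2965 μL total → factor 2965/15 = 197.67
Step 5: 40 μL brought to 480 μL → factor 480/40 = 12
Step 6: 170 μL brought to 23 mL → factor 23000/170 = 135.29
Dilution factor to tube D = 1.4825 × 10^5; to tube F = 2.4069 × 10^8
[tube D]/[tube F] = (factor to tube F)/(factor to tube D) = 2.4069 × 10^8/1.4825 × 10^5 = 1.62 × 10^3

1.62 × 10^3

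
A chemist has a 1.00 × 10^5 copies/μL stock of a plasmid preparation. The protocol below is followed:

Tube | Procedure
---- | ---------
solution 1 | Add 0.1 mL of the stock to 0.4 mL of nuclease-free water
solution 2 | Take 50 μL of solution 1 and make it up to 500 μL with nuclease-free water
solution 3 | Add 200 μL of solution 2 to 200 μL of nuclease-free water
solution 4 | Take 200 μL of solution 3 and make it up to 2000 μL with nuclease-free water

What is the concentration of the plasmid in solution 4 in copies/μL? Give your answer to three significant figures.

100 copies/μL

Step 1: 0.1 mL + 0.4 mL = 0.5 mL total → factor 0.5/0.1 = 5
Step 2: 50 μL brought to 500 μL → factor 500/50 = 10
Step 3: 200 μL + 200 μL = 400 μL total → factor 400/200 = 2
Step 4: 200 μL brought to 2000 μL → factor 2000/200 = 10
Overall dilution factor = 5 × 10 × 2 × 10 = 1000
Final = 1.00 × 10^5 copies/μL / 1000 = 100 copies/μL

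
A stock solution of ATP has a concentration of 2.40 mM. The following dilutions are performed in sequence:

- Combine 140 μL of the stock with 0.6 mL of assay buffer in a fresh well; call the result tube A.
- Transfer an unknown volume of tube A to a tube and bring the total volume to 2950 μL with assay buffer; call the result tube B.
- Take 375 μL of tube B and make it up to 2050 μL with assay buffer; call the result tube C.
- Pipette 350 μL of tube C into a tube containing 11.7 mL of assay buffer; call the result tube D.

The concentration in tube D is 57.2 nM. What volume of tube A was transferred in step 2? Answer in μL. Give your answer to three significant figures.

Step 1: 140 μL + 0.6 mL = 740 μL total → factor 740/140 = 5.2857
Step 2: v brought to 2950 μL → factor = 2950 μL/v
Step 3: 375 μL brought to 2050 μL → factor 2050/375 = 5.4667
Step 4: 350 μL + 11.7 mL = 12050 μL total → factor 12050/350 = 34.429
Product of known-step factors = 994.82
Overall factor = 2.40 mM / (57.2 nM) = 41958
Step-2 factor = 41958 / 994.82 = 42.176
v = 2950 μL / 42.176 = 69.9 μL

69.9 μL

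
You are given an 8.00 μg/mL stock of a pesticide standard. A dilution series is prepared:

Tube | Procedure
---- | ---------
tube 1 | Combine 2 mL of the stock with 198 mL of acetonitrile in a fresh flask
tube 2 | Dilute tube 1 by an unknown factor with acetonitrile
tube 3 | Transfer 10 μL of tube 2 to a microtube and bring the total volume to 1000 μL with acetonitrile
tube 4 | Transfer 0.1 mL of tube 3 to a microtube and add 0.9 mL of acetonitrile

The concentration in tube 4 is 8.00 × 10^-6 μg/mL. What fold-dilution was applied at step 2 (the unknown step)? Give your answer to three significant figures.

Step 1: 2 mL + 198 mL = 200 mL total → factor 200/2 = 100
Step 2: unknown factor x
Step 3: 10 μL brought to 1000 μL → factor 1000/10 = 100
Step 4: 0.1 mL + 0.9 mL = 1 mL total → factor 1/0.1 = 10
Product of known-step factors = 1 × 10^5
Overall factor = 8.00 μg/mL / (8.00 × 10^-6 μg/mL) = 1 × 10^6
x = 1 × 10^6 / 1 × 10^5 = 10.0

10.0-fold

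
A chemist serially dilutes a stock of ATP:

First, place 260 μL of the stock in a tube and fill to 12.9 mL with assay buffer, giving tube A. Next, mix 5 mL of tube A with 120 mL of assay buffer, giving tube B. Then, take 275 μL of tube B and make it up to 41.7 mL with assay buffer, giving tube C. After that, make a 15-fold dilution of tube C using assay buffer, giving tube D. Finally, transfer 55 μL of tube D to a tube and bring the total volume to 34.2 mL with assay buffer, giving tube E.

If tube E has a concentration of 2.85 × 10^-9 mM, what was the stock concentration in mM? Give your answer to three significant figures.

Step 1: 260 μL brought to 12.9 mL → factor 12900/260 = 49.615
Step 2: 5 mL + 120 mL = 125 mL total → factor 125/5 = 25
Step 3: 275 μL brought to 41.7 mL → factor 41700/275 = 151.64
Step 4: 15-fold → factor 15
Step 5: 55 μL brought to 34.2 mL → factor 34200/55 = 621.82
Overall dilution factor = 49.615 × 25 × 151.64 × 15 × 621.82 = 1.7543 × 10^9
Stock = 2.85 × 10^-9 mM × 1.7543 × 10^9 = 5.00 mM

5.00 mM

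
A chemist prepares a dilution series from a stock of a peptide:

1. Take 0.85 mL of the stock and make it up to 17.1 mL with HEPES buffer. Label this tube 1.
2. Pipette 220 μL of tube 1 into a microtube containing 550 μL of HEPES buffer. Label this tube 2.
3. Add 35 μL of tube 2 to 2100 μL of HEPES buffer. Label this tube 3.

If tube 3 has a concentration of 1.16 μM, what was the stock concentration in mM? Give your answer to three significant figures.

4.98 mM

Step 1: 0.85 mL brought to 17.1 mL → factor 17.1/0.85 = 20.118
Step 2: 220 μL + 550 μL = 770 μL total → factor 770/220 = 3.5
Step 3: 35 μL + 2100 μL = 2135 μL total → factor 2135/35 = 61
Overall dilution factor = 20.118 × 3.5 × 61 = 4295.1
Stock = 1.16 μM × 4295.1 = 4982 μM = 4.98 mM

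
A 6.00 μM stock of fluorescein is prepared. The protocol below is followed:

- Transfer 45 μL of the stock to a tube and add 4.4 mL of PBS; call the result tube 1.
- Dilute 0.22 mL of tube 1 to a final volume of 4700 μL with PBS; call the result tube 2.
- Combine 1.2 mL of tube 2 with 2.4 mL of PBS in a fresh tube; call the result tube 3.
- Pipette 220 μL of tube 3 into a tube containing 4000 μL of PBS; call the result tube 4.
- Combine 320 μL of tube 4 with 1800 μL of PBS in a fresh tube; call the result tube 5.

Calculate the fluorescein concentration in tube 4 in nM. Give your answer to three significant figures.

0.0494 nM

Step 1: 45 μL + 4.4 mL = 4445 μL total → factor 4445/45 = 98.778
Step 2: 0.22 mL brought to 4700 μL → factor 4.7/0.22 = 21.364
Step 3: 1.2 mL + 2.4 mL = 3.6 mL total → factor 3.6/1.2 = 3
Step 4: 220 μL + 4000 μL = 4220 μL total → factor 4220/220 = 19.182
Dilution factor through tube 4 = 98.778 × 21.364 × 3 × 19.182 = 1.2144 × 10^5
[tube 4] = 6.00 μM / 1.2144 × 10^5 = 4.941 × 10^-5 μM = 0.0494 nM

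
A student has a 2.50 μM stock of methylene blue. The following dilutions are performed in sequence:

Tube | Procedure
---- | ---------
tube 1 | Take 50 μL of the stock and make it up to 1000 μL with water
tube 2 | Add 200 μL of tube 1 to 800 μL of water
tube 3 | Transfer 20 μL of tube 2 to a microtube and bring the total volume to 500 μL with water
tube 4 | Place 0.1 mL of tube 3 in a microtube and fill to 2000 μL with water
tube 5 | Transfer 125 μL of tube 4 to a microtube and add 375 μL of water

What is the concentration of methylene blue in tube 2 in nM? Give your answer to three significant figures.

Step 1: 50 μL brought to 1000 μL → factor 1000/50 = 20
Step 2: 200 μL + 800 μL = 1000 μL total → factor 1000/200 = 5
Dilution factor through tube 2 = 20 × 5 = 100
[tube 2] = 2.50 μM / 100 = 0.02500 μM = 25.0 nM

25.0 nM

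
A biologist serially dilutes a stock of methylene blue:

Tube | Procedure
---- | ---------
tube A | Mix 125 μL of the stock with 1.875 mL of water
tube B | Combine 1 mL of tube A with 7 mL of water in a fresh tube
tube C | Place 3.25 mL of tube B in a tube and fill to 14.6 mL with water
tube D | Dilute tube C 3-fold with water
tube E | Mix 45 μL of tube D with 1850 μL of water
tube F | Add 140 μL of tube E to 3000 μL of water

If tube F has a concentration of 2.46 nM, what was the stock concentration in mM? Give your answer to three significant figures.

Step 1: 125 μL + 1.875 mL = 2000 μL total → factor 2000/125 = 16
Step 2: 1 mL + 7 mL = 8 mL total → factor 8/1 = 8
Step 3: 3.25 mL brought to 14.6 mL → factor 14.6/3.25 = 4.4923
Step 4: 3-fold → factor 3
Step 5: 45 μL + 1850 μL = 1895 μL total → factor 1895/45 = 42.111
Step 6: 140 μL + 3000 μL = 3140 μL total → factor 3140/140 = 22.429
Overall dilution factor = 16 × 8 × 4.4923 × 3 × 42.111 × 22.429 = 1.6293 × 10^6
Stock = 2.46 nM × 1.6293 × 10^6 = 4.008 × 10^6 nM = 4.01 mM

4.01 mM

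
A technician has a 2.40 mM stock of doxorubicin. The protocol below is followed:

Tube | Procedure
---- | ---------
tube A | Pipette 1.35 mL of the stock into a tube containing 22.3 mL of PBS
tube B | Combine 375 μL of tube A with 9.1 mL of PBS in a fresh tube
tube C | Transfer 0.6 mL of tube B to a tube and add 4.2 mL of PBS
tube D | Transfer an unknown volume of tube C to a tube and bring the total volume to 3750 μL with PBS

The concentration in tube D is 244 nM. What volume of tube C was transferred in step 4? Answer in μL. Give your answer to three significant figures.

1.35 × 10^3 μL

Step 1: 1.35 mL + 22.3 mL = 23.65 mL total → factor 23.65/1.35 = 17.519
Step 2: 375 μL + 9.1 mL = 9475 μL total → factor 9475/375 = 25.267
Step 3: 0.6 mL + 4.2 mL = 4.8 mL total → factor 4.8/0.6 = 8
Step 4: v brought to 3750 μL → factor = 3750 μL/v
Product of known-step factors = 3541.1
Overall factor = 2.40 mM / (244 nM) = 9836.1
Step-4 factor = 9836.1 / 3541.1 = 2.7777
v = 3750 μL / 2.7777 = 1.35 × 10^3 μL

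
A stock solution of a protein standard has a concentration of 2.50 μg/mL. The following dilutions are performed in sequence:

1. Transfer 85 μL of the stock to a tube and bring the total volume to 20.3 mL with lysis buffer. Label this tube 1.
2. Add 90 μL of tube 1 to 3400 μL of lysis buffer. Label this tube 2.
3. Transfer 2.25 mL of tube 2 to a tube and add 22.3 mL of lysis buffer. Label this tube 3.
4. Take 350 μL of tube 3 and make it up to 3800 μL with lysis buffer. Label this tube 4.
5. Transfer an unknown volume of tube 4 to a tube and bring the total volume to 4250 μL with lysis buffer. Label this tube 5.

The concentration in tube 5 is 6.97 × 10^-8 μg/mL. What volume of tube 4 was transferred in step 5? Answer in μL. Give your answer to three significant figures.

Step 1: 85 μL brought to 20.3 mL → factor 20300/85 = 238.82
Step 2: 90 μL + 3400 μL = 3490 μL total → factor 3490/90 = 38.778
Step 3: 2.25 mL + 22.3 mL = 24.55 mL total → factor 24.55/2.25 = 10.911
Step 4: 350 μL brought to 3800 μL → factor 3800/350 = 10.857
Step 5: v brought to 4250 μL → factor = 4250 μL/v
Product of known-step factors = 1.0971 × 10^6
Overall factor = 2.50 μg/mL / (6.97 × 10^-8 μg/mL) = 3.5868 × 10^7
Step-5 factor = 3.5868 × 10^7 / 1.0971 × 10^6 = 32.694
v = 4250 μL / 32.694 = 130 μL

130 μL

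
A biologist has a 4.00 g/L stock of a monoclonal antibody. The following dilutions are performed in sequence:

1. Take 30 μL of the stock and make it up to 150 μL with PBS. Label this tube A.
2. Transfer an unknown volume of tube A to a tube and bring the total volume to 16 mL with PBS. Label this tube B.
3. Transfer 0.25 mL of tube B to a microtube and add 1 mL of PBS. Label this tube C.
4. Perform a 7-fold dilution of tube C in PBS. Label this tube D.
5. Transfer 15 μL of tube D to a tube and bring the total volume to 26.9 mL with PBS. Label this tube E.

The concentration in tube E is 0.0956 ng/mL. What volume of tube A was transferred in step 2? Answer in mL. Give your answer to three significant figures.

0.120 mL

Step 1: 30 μL brought to 150 μL → factor 150/30 = 5
Step 2: v brought to 16 mL → factor = 16 mL/v
Step 3: 0.25 mL + 1 mL = 1.25 mL total → factor 1.25/0.25 = 5
Step 4: 7-fold → factor 7
Step 5: 15 μL brought to 26.9 mL → factor 26900/15 = 1793.3
Product of known-step factors = 3.1383 × 10^5
Overall factor = 4.00 g/L / (0.0956 ng/mL) = 4.1841 × 10^7
Step-2 factor = 4.1841 × 10^7 / 3.1383 × 10^5 = 133.32
v = 16 mL / 133.32 = 0.120 mL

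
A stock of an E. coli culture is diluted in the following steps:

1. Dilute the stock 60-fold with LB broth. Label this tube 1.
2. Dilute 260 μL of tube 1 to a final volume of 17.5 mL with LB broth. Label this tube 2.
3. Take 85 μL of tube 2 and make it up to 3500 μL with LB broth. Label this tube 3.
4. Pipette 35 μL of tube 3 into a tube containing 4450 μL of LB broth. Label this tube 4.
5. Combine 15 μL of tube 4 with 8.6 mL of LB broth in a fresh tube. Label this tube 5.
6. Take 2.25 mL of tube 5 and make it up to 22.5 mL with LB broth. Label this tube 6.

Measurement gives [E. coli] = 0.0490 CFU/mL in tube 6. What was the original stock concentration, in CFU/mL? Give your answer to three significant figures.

6.00 × 10^9 CFU/mL

Step 1: 60-fold → factor 60
Step 2: 260 μL brought to 17.5 mL → factor 17500/260 = 67.308
Step 3: 85 μL brought to 3500 μL → factor 3500/85 = 41.176
Step 4: 35 μL + 4450 μL = 4485 μL total → factor 4485/35 = 128.14
Step 5: 15 μL + 8.6 mL = 8615 μL total → factor 8615/15 = 574.33
Step 6: 2.25 mL brought to 22.5 mL → factor 22.5/2.25 = 10
Overall dilution factor = 60 × 67.308 × 41.176 × 128.14 × 574.33 × 10 = 1.2238 × 10^11
Stock = 0.0490 CFU/mL × 1.2238 × 10^11 = 6.00 × 10^9 CFU/mL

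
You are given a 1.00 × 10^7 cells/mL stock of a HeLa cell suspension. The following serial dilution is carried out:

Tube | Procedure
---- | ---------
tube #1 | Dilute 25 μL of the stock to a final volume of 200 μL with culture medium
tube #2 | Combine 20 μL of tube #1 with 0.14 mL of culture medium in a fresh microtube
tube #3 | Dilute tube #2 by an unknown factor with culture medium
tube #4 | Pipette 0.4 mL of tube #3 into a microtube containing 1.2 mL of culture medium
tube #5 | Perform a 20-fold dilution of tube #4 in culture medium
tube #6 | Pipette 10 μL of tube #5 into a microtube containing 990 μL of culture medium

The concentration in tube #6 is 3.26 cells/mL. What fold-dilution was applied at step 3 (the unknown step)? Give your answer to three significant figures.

5.99-fold

Step 1: 25 μL brought to 200 μL → factor 200/25 = 8
Step 2: 20 μL + 0.14 mL = 160 μL total → factor 160/20 = 8
Step 3: unknown factor x
Step 4: 0.4 mL + 1.2 mL = 1.6 mL total → factor 1.6/0.4 = 4
Step 5: 20-fold → factor 20
Step 6: 10 μL + 990 μL = 1000 μL total → factor 1000/10 = 100
Product of known-step factors = 5.12 × 10^5
Overall factor = 1.00 × 10^7 cells/mL / (3.26 cells/mL) = 3.0675 × 10^6
x = 3.0675 × 10^6 / 5.12 × 10^5 = 5.99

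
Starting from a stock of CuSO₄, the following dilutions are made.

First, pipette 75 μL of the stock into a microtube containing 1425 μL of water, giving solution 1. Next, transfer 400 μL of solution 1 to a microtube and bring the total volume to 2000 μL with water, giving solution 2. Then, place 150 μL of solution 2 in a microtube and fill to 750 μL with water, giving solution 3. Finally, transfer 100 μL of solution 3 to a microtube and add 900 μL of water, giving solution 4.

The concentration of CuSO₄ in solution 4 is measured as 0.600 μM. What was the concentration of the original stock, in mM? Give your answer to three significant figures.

3.00 mM

Step 1: 75 μL + 1425 μL = 1500 μL total → factor 1500/75 = 20
Step 2: 400 μL brought to 2000 μL → factor 2000/400 = 5
Step 3: 150 μL brought to 750 μL → factor 750/150 = 5
Step 4: 100 μL + 900 μL = 1000 μL total → factor 1000/100 = 10
Overall dilution factor = 20 × 5 × 5 × 10 = 5000
Stock = 0.600 μM × 5000 = 3000 μM = 3.00 mM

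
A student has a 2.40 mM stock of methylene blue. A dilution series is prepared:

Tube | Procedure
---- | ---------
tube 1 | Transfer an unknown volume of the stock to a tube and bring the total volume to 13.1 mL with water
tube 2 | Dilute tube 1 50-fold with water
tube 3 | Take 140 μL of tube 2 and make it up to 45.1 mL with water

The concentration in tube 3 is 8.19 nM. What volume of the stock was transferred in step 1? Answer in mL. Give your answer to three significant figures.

Step 1: v brought to 13.1 mL → factor = 13.1 mL/v
Step 2: 50-fold → factor 50
Step 3: 140 μL brought to 45.1 mL → factor 45100/140 = 322.14
Product of known-step factors = 16107
Overall factor = 2.40 mM / (8.19 nM) = 2.9304 × 10^5
Step-1 factor = 2.9304 × 10^5 / 16107 = 18.193
v = 13.1 mL / 18.193 = 0.720 mL

0.720 mL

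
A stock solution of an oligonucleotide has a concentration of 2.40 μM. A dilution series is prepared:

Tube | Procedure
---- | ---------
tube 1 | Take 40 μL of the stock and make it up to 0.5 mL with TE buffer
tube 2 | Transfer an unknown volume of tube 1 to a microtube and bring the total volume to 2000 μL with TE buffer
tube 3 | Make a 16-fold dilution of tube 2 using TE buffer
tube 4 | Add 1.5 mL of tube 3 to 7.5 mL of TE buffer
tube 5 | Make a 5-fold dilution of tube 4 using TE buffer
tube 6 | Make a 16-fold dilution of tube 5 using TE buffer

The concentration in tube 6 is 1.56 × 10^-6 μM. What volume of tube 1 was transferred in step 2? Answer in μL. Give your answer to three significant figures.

Step 1: 40 μL brought to 0.5 mL → factor 500/40 = 12.5
Step 2: v brought to 2000 μL → factor = 2000 μL/v
Step 3: 16-fold → factor 16
Step 4: 1.5 mL + 7.5 mL = 9 mL total → factor 9/1.5 = 6
Step 5: 5-fold → factor 5
Step 6: 16-fold → factor 16
Product of known-step factors = 96000
Overall factor = 2.40 μM / (1.56 × 10^-6 μM) = 1.5385 × 10^6
Step-2 factor = 1.5385 × 10^6 / 96000 = 16.026
v = 2000 μL / 16.026 = 125 μL

125 μL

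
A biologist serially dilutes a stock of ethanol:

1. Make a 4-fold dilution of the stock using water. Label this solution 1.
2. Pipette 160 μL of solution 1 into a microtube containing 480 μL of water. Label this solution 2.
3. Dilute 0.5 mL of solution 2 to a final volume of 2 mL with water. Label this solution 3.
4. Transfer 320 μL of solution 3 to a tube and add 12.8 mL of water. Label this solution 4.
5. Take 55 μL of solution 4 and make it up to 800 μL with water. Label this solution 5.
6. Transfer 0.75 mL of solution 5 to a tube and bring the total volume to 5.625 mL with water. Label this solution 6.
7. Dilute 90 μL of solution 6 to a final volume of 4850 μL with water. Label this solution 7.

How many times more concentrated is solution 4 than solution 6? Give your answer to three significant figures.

Step 1: 4-fold → factor 4
Step 2: 160 μL + 480 μL = 640 μL total → factor 640/160 = 4
Step 3: 0.5 mL brought to 2 mL → factor 2/0.5 = 4
Step 4: 320 μL + 12.8 mL = 13120 μL total → factor 13120/320 = 41
Step 5: 55 μL brought to 800 μL → factor 800/55 = 14.545
Step 6: 0.75 mL brought to 5.625 mL → factor 5.625/0.75 = 7.5
Dilution factor to solution 4 = 2624; to solution 6 = 2.8625 × 10^5
[solution 4]/[solution 6] = (factor to solution 6)/(factor to solution 4) = 2.8625 × 10^5/2624 = 109

109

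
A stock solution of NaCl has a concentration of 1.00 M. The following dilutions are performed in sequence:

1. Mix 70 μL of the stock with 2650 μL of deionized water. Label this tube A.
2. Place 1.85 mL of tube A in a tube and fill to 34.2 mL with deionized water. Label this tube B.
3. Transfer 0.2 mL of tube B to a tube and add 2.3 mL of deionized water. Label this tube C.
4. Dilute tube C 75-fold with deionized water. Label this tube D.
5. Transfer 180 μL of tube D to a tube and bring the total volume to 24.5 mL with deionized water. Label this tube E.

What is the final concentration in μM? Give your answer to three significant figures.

Step 1: 70 μL + 2650 μL = 2720 μL total → factor 2720/70 = 38.857
Step 2: 1.85 mL brought to 34.2 mL → factor 34.2/1.85 = 18.486
Step 3: 0.2 mL + 2.3 mL = 2.5 mL total → factor 2.5/0.2 = 12.5
Step 4: 75-fold → factor 75
Step 5: 180 μL brought to 24.5 mL → factor 24500/180 = 136.11
Overall dilution factor = 38.857 × 18.486 × 12.5 × 75 × 136.11 = 9.1662 × 10^7
Final = 1.00 M / 9.1662 × 10^7 = 1.091 × 10^-8 M = 0.0109 μM

0.0109 μM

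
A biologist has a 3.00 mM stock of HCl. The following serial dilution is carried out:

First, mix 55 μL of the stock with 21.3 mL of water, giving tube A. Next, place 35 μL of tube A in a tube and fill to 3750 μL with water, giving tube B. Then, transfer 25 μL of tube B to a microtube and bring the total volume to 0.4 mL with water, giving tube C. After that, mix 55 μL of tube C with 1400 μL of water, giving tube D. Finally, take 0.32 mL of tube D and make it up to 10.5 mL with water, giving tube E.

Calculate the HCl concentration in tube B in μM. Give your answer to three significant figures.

Step 1: 55 μL + 21.3 mL = 21355 μL total → factor 21355/55 = 388.27
Step 2: 35 μL brought to 3750 μL → factor 3750/35 = 107.14
Dilution factor through tube B = 388.27 × 107.14 = 41601
[tube B] = 3.00 mM / 41601 = 7.211 × 10^-5 mM = 0.0721 μM

0.0721 μM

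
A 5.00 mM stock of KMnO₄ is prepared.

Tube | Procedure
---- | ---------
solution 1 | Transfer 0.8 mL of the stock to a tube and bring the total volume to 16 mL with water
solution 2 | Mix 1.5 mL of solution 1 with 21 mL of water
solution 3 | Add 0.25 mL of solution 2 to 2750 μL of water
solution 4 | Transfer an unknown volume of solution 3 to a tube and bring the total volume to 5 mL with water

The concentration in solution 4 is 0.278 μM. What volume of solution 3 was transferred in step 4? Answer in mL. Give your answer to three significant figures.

1.00 mL

Step 1: 0.8 mL brought to 16 mL → factor 16/0.8 = 20
Step 2: 1.5 mL + 21 mL = 22.5 mL total → factor 22.5/1.5 = 15
Step 3: 0.25 mL + 2750 μL = 3 mL total → factor 3/0.25 = 12
Step 4: v brought to 5 mL → factor = 5 mL/v
Product of known-step factors = 3600
Overall factor = 5.00 mM / (0.278 μM) = 17986
Step-4 factor = 17986 / 3600 = 4.996
v = 5 mL / 4.996 = 1.00 mL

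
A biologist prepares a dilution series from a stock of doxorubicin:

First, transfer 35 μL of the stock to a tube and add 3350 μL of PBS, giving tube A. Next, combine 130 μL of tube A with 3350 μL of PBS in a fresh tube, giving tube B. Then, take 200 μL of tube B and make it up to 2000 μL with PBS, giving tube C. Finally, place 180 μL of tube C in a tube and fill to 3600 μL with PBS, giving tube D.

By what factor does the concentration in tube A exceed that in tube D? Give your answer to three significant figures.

Step 1: 35 μL + 3350 μL = 3385 μL total → factor 3385/35 = 96.714
Step 2: 130 μL + 3350 μL = 3480 μL total → factor 3480/130 = 26.769
Step 3: 200 μL brought to 2000 μL → factor 2000/200 = 10
Step 4: 180 μL brought to 3600 μL → factor 3600/180 = 20
Dilution factor to tube A = 96.714; to tube D = 5.1779 × 10^5
[tube A]/[tube D] = (factor to tube D)/(factor to tube A) = 5.1779 × 10^5/96.714 = 5.35 × 10^3

5.35 × 10^3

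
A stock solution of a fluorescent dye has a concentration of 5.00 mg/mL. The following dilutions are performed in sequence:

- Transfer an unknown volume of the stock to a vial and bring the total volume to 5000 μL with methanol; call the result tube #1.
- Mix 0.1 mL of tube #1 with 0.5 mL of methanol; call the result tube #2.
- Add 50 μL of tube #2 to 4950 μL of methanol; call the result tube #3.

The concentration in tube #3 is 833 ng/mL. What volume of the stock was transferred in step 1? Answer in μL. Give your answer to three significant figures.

500 μL

Step 1: v brought to 5000 μL → factor = 5000 μL/v
Step 2: 0.1 mL + 0.5 mL = 0.6 mL total → factor 0.6/0.1 = 6
Step 3: 50 μL + 4950 μL = 5000 μL total → factor 5000/50 = 100
Product of known-step factors = 600
Overall factor = 5.00 mg/mL / (833 ng/mL) = 6002.4
Step-1 factor = 6002.4 / 600 = 10.004
v = 5000 μL / 10.004 = 500 μL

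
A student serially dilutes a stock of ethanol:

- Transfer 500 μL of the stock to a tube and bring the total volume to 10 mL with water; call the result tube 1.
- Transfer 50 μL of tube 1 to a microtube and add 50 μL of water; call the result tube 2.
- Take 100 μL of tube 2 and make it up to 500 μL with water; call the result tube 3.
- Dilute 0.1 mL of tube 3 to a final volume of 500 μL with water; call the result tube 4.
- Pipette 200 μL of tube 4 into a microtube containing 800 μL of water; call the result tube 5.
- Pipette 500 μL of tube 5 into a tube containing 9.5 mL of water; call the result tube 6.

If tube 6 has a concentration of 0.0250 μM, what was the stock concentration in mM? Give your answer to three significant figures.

2.50 mM

Step 1: 500 μL brought to 10 mL → factor 10000/500 = 20
Step 2: 50 μL + 50 μL = 100 μL total → factor 100/50 = 2
Step 3: 100 μL brought to 500 μL → factor 500/100 = 5
Step 4: 0.1 mL brought to 500 μL → factor 0.5/0.1 = 5
Step 5: 200 μL + 800 μL = 1000 μL total → factor 1000/200 = 5
Step 6: 500 μL + 9.5 mL = 10000 μL total → factor 10000/500 = 20
Overall dilution factor = 20 × 2 × 5 × 5 × 5 × 20 = 1 × 10^5
Stock = 0.0250 μM × 1 × 10^5 = 2500 μM = 2.50 mM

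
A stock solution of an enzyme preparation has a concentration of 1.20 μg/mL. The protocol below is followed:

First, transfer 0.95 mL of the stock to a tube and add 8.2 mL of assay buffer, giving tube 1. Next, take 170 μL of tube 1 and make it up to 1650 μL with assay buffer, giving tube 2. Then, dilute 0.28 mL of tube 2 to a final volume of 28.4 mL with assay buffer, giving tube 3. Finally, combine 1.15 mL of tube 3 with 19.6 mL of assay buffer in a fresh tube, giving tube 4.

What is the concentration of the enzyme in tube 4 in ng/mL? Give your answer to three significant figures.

0.00701 ng/mL

Step 1: 0.95 mL + 8.2 mL = 9.15 mL total → factor 9.15/0.95 = 9.6316
Step 2: 170 μL brought to 1650 μL → factor 1650/170 = 9.7059
Step 3: 0.28 mL brought to 28.4 mL → factor 28.4/0.28 = 101.43
Step 4: 1.15 mL + 19.6 mL = 20.75 mL total → factor 20.75/1.15 = 18.043
Overall dilution factor = 9.6316 × 9.7059 × 101.43 × 18.043 = 1.7109 × 10^5
Final = 1.20 μg/mL / 1.7109 × 10^5 = 7.014 × 10^-6 μg/mL = 0.00701 ng/mL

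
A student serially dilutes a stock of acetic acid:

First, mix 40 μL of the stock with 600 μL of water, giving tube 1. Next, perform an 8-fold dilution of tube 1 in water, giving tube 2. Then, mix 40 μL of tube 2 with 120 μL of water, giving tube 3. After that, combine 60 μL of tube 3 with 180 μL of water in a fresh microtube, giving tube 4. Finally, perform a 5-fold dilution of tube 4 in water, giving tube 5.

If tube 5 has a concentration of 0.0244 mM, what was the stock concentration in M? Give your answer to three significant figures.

0.250 M

Step 1: 40 μL + 600 μL = 640 μL total → factor 640/40 = 16
Step 2: 8-fold → factor 8
Step 3: 40 μL + 120 μL = 160 μL total → factor 160/40 = 4
Step 4: 60 μL + 180 μL = 240 μL total → factor 240/60 = 4
Step 5: 5-fold → factor 5
Overall dilution factor = 16 × 8 × 4 × 4 × 5 = 10240
Stock = 0.0244 mM × 10240 = 249.9 mM = 0.250 M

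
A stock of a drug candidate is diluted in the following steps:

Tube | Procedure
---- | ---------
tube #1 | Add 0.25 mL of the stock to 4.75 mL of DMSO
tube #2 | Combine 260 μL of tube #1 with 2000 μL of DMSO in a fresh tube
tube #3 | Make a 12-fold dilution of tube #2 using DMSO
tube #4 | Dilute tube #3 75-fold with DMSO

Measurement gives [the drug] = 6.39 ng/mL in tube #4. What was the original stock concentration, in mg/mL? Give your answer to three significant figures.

1.00 mg/mL

Step 1: 0.25 mL + 4.75 mL = 5 mL total → factor 5/0.25 = 20
Step 2: 260 μL + 2000 μL = 2260 μL total → factor 2260/260 = 8.6923
Step 3: 12-fold → factor 12
Step 4: 75-fold → factor 75
Overall dilution factor = 20 × 8.6923 × 12 × 75 = 1.5646 × 10^5
Stock = 6.39 ng/mL × 1.5646 × 10^5 = 9.998 × 10^5 ng/mL = 1.00 mg/mL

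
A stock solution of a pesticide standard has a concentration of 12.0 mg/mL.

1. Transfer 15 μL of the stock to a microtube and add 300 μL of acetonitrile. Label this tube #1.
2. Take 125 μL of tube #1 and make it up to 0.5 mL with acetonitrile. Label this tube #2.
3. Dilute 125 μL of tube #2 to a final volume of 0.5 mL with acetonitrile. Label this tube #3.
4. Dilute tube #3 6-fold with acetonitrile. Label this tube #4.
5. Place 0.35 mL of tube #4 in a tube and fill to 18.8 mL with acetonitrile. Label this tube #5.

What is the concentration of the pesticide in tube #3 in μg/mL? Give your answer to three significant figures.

Step 1: 15 μL + 300 μL = 315 μL total → factor 315/15 = 21
Step 2: 125 μL brought to 0.5 mL → factor 500/125 = 4
Step 3: 125 μL brought to 0.5 mL → factor 500/125 = 4
Dilution factor through tube #3 = 21 × 4 × 4 = 336
[tube #3] = 12.0 mg/mL / 336 = 0.03571 mg/mL = 35.7 μg/mL

35.7 μg/mL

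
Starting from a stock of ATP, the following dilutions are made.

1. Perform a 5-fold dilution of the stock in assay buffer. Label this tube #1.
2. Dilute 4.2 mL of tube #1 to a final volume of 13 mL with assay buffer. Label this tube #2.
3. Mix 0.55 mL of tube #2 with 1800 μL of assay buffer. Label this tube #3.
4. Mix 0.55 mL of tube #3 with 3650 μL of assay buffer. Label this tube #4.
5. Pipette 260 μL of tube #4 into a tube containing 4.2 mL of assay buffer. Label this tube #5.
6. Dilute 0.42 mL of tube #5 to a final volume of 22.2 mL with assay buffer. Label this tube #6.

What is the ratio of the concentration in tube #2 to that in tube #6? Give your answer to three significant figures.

Step 1: 5-fold → factor 5
Step 2: 4.2 mL brought to 13 mL → factor 13/4.2 = 3.0952
Step 3: 0.55 mL + 1800 μL = 2.35 mL total → factor 2.35/0.55 = 4.2727
Step 4: 0.55 mL + 3650 μL = 4.2 mL total → factor 4.2/0.55 = 7.6364
Step 5: 260 μL + 4.2 mL = 4460 μL total → factor 4460/260 = 17.154
Step 6: 0.42 mL brought to 22.2 mL → factor 22.2/0.42 = 52.857
Dilution factor to tube #2 = 15.476; to tube #6 = 4.5785 × 10^5
[tube #2]/[tube #6] = (factor to tube #6)/(factor to tube #2) = 4.5785 × 10^5/15.476 = 2.96 × 10^4

2.96 × 10^4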